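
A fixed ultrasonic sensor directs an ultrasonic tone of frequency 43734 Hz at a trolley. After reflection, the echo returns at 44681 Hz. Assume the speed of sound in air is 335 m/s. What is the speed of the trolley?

3.6 m/s

Double Doppler shift off a moving reflector: f₂ = f₀ · (v + u)/(v − u) (u > 0 toward emitter).
Rearranging, u = v · (f₂ − f₀)/(f₂ + f₀) = 335 × 947/88415 ≈ 3.6 m/s.
So the trolley is moving at 3.6 m/s toward the emitter.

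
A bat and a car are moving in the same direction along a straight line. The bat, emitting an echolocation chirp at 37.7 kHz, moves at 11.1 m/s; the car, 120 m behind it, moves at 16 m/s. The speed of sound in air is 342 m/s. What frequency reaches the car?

The car is behind, so the bat is moving away from it while the car is moving toward the bat.
Both move, so f' = f · (v + v_o)/(v + v_s).
f' = 37.7 × (342 + 16)/(342 + 11.1) = 37.7 × 358/353.1 ≈ 38.2 kHz.

38.2 kHz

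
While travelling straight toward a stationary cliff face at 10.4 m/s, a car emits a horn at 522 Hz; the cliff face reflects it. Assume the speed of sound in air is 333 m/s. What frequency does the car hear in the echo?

The cliff face receives the sound from a moving source: f₁ = f₀ · v/(v − v_e) = 522 × 333/322.6 ≈ 539 Hz.
On the return leg the car is a moving observer: f₂ = f₁ · (v + v_e)/v = 539 × 343.4/333 ≈ 556 Hz.
Equivalently f₂ = f₀ · (v + v_e)/(v − v_e).

556 Hz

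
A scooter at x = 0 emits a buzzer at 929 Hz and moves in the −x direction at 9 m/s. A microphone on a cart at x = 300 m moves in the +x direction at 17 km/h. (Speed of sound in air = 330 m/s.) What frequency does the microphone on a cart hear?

891 Hz

17 km/h = 4.722 m/s.
The observer lies on the +x side, so the source is heading away from the observer and the observer is heading away from the source.
Both move, so f' = f · (v − v_o)/(v + v_s).
f' = 929 × (330 − 4.722)/(330 + 9) = 929 × 325.28/339 ≈ 891 Hz.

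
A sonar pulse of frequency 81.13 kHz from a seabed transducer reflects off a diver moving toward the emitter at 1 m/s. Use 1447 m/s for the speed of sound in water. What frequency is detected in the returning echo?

81.2 kHz

The diver first receives the wave as a moving observer: f₁ = f₀ · (v + u)/v = 81.13 × (1447 + 1)/1447 ≈ 81.2 kHz.
On reflection it acts as a source moving toward the stationary detector: f₂ = f₁ · v/(v − u) = 81.2 × 1447/1446 ≈ 81.2 kHz.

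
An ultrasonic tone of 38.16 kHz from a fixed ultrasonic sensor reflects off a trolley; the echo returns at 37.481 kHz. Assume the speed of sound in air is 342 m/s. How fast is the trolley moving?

Double Doppler shift off a moving reflector: f₂ = f₀ · (v + u)/(v − u) (u > 0 toward emitter).
Rearranging, u = v · (f₂ − f₀)/(f₂ + f₀) = 342 × -0.679/75.641 ≈ -3.1 m/s.
So the trolley is moving at 3.1 m/s away from the emitter.

3.1 m/s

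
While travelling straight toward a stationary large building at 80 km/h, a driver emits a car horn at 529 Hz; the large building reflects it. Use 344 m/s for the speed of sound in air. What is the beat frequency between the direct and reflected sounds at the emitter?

73 Hz

80 km/h = 22.22 m/s.
The large building receives the sound from a moving source: f₁ = f₀ · v/(v − v_e) = 529 × 344/321.78 ≈ 565.5 Hz.
On the return leg the driver is a moving observer: f₂ = f₁ · (v + v_e)/v = 565.5 × 366.22/344 ≈ 602.1 Hz.
Equivalently f₂ = f₀ · (v + v_e)/(v − v_e).
Beat against the emitted tone: |f₂ − f₀| = 2v_e·f₀/(v − v_e) = 2 × 22.22 × 529/321.78 ≈ 73 Hz.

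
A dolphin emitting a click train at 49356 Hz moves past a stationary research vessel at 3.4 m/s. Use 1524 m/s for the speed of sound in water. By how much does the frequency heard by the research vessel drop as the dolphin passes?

220 Hz

Approaching: f₁ = f · v/(v − v_s) = 49356 × 1524/1520.6 ≈ 49466 Hz.
Receding: f₂ = f · v/(v + v_s) = 49356 × 1524/1527.4 ≈ 49246 Hz.
Drop: f₁ − f₂ = 2f·v·v_s/(v² − v_s²) = 2 × 49356 × 1524 × 3.4/(1524² − 3.4²) ≈ 220 Hz.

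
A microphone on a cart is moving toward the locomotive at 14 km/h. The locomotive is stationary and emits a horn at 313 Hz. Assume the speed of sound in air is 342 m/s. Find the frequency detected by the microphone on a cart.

14 km/h = 3.889 m/s.
Only the observer moves, toward the source, so f' = f · (v + v_o)/v.
f' = 313 × (342 + 3.889)/342 = 313 × 345.89/342 ≈ 317 Hz.

317 Hz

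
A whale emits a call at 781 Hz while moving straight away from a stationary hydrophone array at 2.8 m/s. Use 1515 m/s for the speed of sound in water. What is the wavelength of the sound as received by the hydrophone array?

1.94 m

Moving source, stationary observer: f' = f · v/(v + v_s) since the source is receding.
f' = 781 × 1515/(1515 + 2.8) ≈ 780 Hz.
λ' = v/f' = 1515/779.559 ≈ 1.94 m.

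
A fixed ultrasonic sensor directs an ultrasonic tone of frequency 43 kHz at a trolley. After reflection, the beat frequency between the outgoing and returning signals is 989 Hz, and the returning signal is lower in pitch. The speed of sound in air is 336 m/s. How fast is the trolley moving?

Double Doppler shift off a moving reflector: f₂ = f₀ · (v + u)/(v − u) (u > 0 toward emitter).
Returning signal is lower, so f₂ = f₀ − Δf = 43000 − 989 = 42011 Hz.
Rearranging, u = v · (f₂ − f₀)/(f₂ + f₀) = 336 × -989/85011 ≈ -3.9 m/s.
So the trolley is moving at 3.9 m/s away from the emitter.

3.9 m/s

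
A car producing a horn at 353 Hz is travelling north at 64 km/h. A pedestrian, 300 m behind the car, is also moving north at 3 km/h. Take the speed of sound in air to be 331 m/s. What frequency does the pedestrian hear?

336 Hz

64 km/h = 17.78 m/s; 3 km/h = 0.8333 m/s.
The pedestrian is behind, so the car is moving away from it while the pedestrian is moving toward the car.
General Doppler shift: f' = f · (v + v_o)/(v + v_s).
f' = 353 × (331 + 0.8333)/(331 + 17.78) = 353 × 331.83/348.78 ≈ 336 Hz.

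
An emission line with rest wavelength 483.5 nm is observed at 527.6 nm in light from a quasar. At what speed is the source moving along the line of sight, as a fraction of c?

λ'/λ₀ = 1.0912 > 1 (redshift), so the source is receding.
λ'/λ₀ = √((1 + β)/(1 − β)) for a receding source ⇒ β = (r² − 1)/(r² + 1) with r = λ'/λ₀.
β = (1.1907 − 1)/(1.1907 + 1) ≈ 0.087.

0.087c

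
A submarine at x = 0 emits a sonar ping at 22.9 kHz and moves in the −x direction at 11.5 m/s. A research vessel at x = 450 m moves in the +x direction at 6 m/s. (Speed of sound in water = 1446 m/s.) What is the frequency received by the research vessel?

The observer lies on the +x side, so the source is heading away from the observer and the observer is heading away from the source.
General Doppler shift: f' = f · (v − v_o)/(v + v_s).
f' = 22.9 × (1446 − 6)/(1446 + 11.5) = 22.9 × 1440/1457.5 ≈ 22.6 kHz.

22.6 kHz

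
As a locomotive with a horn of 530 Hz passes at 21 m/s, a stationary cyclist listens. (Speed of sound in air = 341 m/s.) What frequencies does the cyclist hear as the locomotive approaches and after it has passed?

565 Hz approaching; 499 Hz receding

Approaching: f₁ = f · v/(v − v_s) = 530 × 341/320 ≈ 565 Hz.
Receding: f₂ = f · v/(v + v_s) = 530 × 341/362 ≈ 499 Hz.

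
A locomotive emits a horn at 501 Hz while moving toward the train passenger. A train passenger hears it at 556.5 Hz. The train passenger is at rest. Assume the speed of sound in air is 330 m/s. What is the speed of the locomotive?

f' = f · v/(v − v_s) ⇒ v_s = v · |1 − f/f'|.
v_s = 330 × |1 − 501/556.5| = 330 × 0.09973 ≈ 33 m/s.

33 m/s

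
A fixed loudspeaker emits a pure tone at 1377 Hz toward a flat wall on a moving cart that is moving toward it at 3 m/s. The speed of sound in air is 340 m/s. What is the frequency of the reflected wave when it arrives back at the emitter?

1402 Hz

At the flat wall on a moving cart (a moving observer), f₁ = f₀ · (v + u)/v = 1377 × 343/340 ≈ 1389 Hz.
On reflection it acts as a source moving toward the stationary detector: f₂ = f₁ · v/(v − u) = 1389 × 340/337 ≈ 1402 Hz.
Equivalently f₂ = f₀ · (v + u)/(v − u).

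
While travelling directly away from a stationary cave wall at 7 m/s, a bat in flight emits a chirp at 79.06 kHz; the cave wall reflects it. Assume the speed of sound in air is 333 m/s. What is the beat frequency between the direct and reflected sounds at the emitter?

The cave wall receives the sound from a moving source: f₁ = f₀ · v/(v + v_e) = 79.06 × 333/340 ≈ 77.43 kHz.
On the return leg the bat in flight is a moving observer: f₂ = f₁ · (v − v_e)/v = 77.43 × 326/333 ≈ 75.80 kHz.
Equivalently f₂ = f₀ · (v − v_e)/(v + v_e).
Beat against the emitted tone (with f₀ = 79060 Hz): |f₂ − f₀| = 2v_e·f₀/(v + v_e) = 2 × 7 × 79060/340 ≈ 3255 Hz.

3255 Hz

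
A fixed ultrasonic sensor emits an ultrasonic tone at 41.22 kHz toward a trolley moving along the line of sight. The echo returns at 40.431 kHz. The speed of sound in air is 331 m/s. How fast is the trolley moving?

Double Doppler shift off a moving reflector: f₂ = f₀ · (v + u)/(v − u) (u > 0 toward emitter).
Rearranging, u = v · (f₂ − f₀)/(f₂ + f₀) = 331 × -0.789/81.651 ≈ -3.2 m/s.
So the trolley is moving at 3.2 m/s away from the emitter.

3.2 m/s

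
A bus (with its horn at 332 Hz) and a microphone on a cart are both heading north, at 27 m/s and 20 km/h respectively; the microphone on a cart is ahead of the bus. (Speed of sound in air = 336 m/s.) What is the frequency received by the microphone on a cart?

20 km/h = 5.556 m/s.
The microphone on a cart is ahead, so the bus is moving toward it while the microphone on a cart is moving away from the bus.
Both move, so f' = f · (v − v_o)/(v − v_s).
f' = 332 × (336 − 5.556)/(336 − 27) = 332 × 330.44/309 ≈ 355 Hz.

355 Hz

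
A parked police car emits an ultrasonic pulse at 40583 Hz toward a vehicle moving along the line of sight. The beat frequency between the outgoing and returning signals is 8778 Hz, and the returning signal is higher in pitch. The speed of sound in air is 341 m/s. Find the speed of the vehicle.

33 m/s

Double Doppler shift off a moving reflector: f₂ = f₀ · (v + u)/(v − u) (u > 0 toward emitter).
Returning signal is higher, so f₂ = f₀ + Δf = 40583 + 8778 = 49361 Hz.
Rearranging, u = v · (f₂ − f₀)/(f₂ + f₀) = 341 × 8778/89944 ≈ 33 m/s.
So the vehicle is moving at 33 m/s toward the emitter.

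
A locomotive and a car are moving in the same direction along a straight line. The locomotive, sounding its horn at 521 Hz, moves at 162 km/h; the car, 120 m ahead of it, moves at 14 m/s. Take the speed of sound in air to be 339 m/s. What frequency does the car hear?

576 Hz

162 km/h = 45 m/s.
The car is ahead, so the locomotive is moving toward it while the car is moving away from the locomotive.
With source approaching and observer receding, f' = f · (v − v_o)/(v − v_s).
f' = 521 × (339 − 14)/(339 − 45) = 521 × 325/294 ≈ 576 Hz.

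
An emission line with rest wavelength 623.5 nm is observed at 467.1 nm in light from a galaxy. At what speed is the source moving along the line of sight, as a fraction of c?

λ'/λ₀ = 0.7492 < 1 (blueshift), so the source is approaching.
λ'/λ₀ = √((1 − β)/(1 + β)) for an approaching source ⇒ β = (1 − r²)/(1 + r²) with r = λ'/λ₀.
β = (1 − 0.5612)/(1 + 0.5612) ≈ 0.281.

0.281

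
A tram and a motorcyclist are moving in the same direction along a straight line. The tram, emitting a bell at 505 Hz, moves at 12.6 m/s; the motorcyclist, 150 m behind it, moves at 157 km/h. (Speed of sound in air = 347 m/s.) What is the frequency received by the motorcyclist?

157 km/h = 43.61 m/s.
The motorcyclist is behind, so the tram is moving away from it while the motorcyclist is moving toward the tram.
With source receding and observer approaching, f' = f · (v + v_o)/(v + v_s).
f' = 505 × (347 + 43.61)/(347 + 12.6) = 505 × 390.61/359.6 ≈ 549 Hz.

549 Hz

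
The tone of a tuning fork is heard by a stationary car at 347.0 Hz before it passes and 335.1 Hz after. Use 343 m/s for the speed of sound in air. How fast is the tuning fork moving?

6.0 m/s

f₁/f₂ = (v + v_s)/(v − v_s), so v_s = v · (f₁ − f₂)/(f₁ + f₂).
v_s = 343 × (347.0 − 335.1)/(347.0 + 335.1) = 343 × 11.9/682.1 ≈ 6.0 m/s.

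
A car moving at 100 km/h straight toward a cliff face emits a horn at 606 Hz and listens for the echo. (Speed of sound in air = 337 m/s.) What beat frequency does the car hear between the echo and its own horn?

109 Hz

100 km/h = 27.78 m/s.
The cliff face receives the sound from a moving source: f₁ = f₀ · v/(v − v_e) = 606 × 337/309.22 ≈ 660.4 Hz.
On the return leg the car is a moving observer: f₂ = f₁ · (v + v_e)/v = 660.4 × 364.78/337 ≈ 714.9 Hz.
Beat against the emitted tone: |f₂ − f₀| = 2v_e·f₀/(v − v_e) = 2 × 27.78 × 606/309.22 ≈ 109 Hz.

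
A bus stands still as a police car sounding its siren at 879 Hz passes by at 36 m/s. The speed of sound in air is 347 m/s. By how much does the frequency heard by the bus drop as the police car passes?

184 Hz

Approaching: f₁ = f · v/(v − v_s) = 879 × 347/311 ≈ 981 Hz.
Receding: f₂ = f · v/(v + v_s) = 879 × 347/383 ≈ 796 Hz.
Drop: f₁ − f₂ = 2f·v·v_s/(v² − v_s²) = 2 × 879 × 347 × 36/(347² − 36²) ≈ 184 Hz.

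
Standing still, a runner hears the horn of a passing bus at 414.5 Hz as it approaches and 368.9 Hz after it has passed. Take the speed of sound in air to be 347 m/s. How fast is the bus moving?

f₁/f₂ = (v + v_s)/(v − v_s), so v_s = v · (f₁ − f₂)/(f₁ + f₂).
v_s = 347 × (414.5 − 368.9)/(414.5 + 368.9) = 347 × 45.6/783.4 ≈ 20.2 m/s.

20.2 m/s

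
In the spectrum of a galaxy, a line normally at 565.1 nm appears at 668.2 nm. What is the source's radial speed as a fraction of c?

λ'/λ₀ = 1.1824 > 1 (redshift), so the source is receding.
λ'/λ₀ = √((1 + β)/(1 − β)) for a receding source ⇒ β = (r² − 1)/(r² + 1) with r = λ'/λ₀.
β = (1.3982 − 1)/(1.3982 + 1) ≈ 0.166.

0.166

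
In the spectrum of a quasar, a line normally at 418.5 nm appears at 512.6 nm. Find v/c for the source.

0.200c

λ'/λ₀ = 1.2249 > 1 (redshift), so the source is receding.
λ'/λ₀ = √((1 + β)/(1 − β)) for a receding source ⇒ β = (r² − 1)/(r² + 1) with r = λ'/λ₀.
β = (1.5003 − 1)/(1.5003 + 1) ≈ 0.200.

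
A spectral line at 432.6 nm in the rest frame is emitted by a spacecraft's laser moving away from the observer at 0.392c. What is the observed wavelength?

Relativistic Doppler for wavelength: λ' = λ₀ · √((1 + β)/(1 − β)).
λ' = 432.6 × √(1.3920/0.6080) = 432.6 × 1.51310 ≈ 654.6 nm.

654.6 nm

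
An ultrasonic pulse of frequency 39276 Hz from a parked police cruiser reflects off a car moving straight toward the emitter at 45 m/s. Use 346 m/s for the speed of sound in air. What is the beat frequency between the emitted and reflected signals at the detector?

At the car (a moving observer), f₁ = f₀ · (v + u)/v = 39276 × 391/346 ≈ 44384 Hz.
On reflection it acts as a source moving toward the stationary detector: f₂ = f₁ · v/(v − u) = 44384 × 346/301 ≈ 51020 Hz.
Equivalently f₂ = f₀ · (v + u)/(v − u).
Beat frequency: |f₂ − f₀| = 2u·f₀/(v − u) = 2 × 45 × 39276/301 ≈ 11744 Hz.

11744 Hz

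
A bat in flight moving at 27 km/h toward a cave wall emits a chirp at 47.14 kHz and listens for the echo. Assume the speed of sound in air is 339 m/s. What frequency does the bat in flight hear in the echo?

49.3 kHz

27 km/h = 7.5 m/s.
The cave wall receives the sound from a moving source: f₁ = f₀ · v/(v − v_e) = 47.14 × 339/331.5 ≈ 48.2 kHz.
On the return leg the bat in flight is a moving observer: f₂ = f₁ · (v + v_e)/v = 48.2 × 346.5/339 ≈ 49.3 kHz.
Equivalently f₂ = f₀ · (v + v_e)/(v − v_e).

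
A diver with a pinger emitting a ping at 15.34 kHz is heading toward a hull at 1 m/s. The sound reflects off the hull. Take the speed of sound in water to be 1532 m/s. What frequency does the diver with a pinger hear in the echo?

15.36 kHz

The hull receives the sound from a moving source: f₁ = f₀ · v/(v − v_e) = 15.34 × 1532/1531 ≈ 15.35 kHz.
On the return leg the diver with a pinger is a moving observer: f₂ = f₁ · (v + v_e)/v = 15.35 × 1533/1532 ≈ 15.36 kHz.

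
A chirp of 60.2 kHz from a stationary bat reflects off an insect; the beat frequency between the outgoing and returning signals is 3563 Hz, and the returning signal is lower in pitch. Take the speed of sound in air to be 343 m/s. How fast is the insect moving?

Double Doppler shift off a moving reflector: f₂ = f₀ · (v + u)/(v − u) (u > 0 toward emitter).
Returning signal is lower, so f₂ = f₀ − Δf = 60200 − 3563 = 56637 Hz.
Rearranging, u = v · (f₂ − f₀)/(f₂ + f₀) = 343 × -3563/116837 ≈ -10.5 m/s.
So the insect is moving at 10.5 m/s away from the emitter.

10.5 m/s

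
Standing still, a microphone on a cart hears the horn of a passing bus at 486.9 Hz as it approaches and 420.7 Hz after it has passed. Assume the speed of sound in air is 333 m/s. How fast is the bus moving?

f₁/f₂ = (v + v_s)/(v − v_s), so v_s = v · (f₁ − f₂)/(f₁ + f₂).
v_s = 333 × (486.9 − 420.7)/(486.9 + 420.7) = 333 × 66.2/907.6 ≈ 24.3 m/s.

24.3 m/s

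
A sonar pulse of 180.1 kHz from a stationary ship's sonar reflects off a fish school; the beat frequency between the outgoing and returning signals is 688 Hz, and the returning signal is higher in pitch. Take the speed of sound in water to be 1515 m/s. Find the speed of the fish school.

2.89 m/s

Double Doppler shift off a moving reflector: f₂ = f₀ · (v + u)/(v − u) (u > 0 toward emitter).
Returning signal is higher, so f₂ = f₀ + Δf = 180100 + 688 = 180788 Hz.
Rearranging, u = v · (f₂ − f₀)/(f₂ + f₀) = 1515 × 688/360888 ≈ 2.89 m/s.
So the fish school is moving at 2.89 m/s toward the emitter.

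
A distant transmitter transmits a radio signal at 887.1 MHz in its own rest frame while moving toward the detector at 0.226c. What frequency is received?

Relativistic Doppler for frequency: f' = f₀ · √((1 + β)/(1 − β)).
f' = 887.1 × √(1.2260/0.7740) = 887.1 × 1.25856 ≈ 1116.5 MHz.

1116.5 MHz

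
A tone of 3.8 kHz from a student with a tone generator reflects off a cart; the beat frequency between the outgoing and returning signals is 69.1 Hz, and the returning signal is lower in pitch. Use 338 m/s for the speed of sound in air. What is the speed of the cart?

3.1 m/s

Double Doppler shift off a moving reflector: f₂ = f₀ · (v + u)/(v − u) (u > 0 toward emitter).
Returning signal is lower, so f₂ = f₀ − Δf = 3800 − 69.1 = 3730.9 Hz.
Rearranging, u = v · (f₂ − f₀)/(f₂ + f₀) = 338 × -69.1/7530.9 ≈ -3.1 m/s.
So the cart is moving at 3.1 m/s away from the emitter.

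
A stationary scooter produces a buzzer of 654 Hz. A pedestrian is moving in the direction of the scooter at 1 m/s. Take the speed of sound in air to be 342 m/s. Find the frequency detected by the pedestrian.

656 Hz

Moving observer, stationary source: f' = f · (v + v_o)/v.
f' = 654 × (342 + 1)/342 = 654 × 343/342 ≈ 656 Hz.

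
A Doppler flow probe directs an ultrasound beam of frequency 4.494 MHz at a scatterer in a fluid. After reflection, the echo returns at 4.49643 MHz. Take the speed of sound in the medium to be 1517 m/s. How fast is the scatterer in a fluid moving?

Double Doppler shift off a moving reflector: f₂ = f₀ · (v + u)/(v − u) (u > 0 toward emitter).
Rearranging, u = v · (f₂ − f₀)/(f₂ + f₀) = 1517 × 0.00243/8.99043 ≈ 0.41 m/s.
So the scatterer in a fluid is moving at 0.41 m/s toward the emitter.

0.41 m/s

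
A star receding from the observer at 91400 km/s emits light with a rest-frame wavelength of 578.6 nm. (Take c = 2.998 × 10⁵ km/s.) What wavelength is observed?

β = v/c = 91400/299800 = 0.3049.
Relativistic Doppler for wavelength: λ' = λ₀ · √((1 + β)/(1 − β)).
λ' = 578.6 × √(1.3049/0.6951) = 578.6 × 1.37009 ≈ 792.7 nm.

792.7 nm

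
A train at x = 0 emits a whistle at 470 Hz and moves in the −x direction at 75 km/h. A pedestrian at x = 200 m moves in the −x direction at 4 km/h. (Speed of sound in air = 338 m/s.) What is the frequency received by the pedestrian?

444 Hz

75 km/h = 20.83 m/s; 4 km/h = 1.111 m/s.
The observer lies on the +x side, so the source is heading away from the observer and the observer is heading toward the source.
Both move, so f' = f · (v + v_o)/(v + v_s).
f' = 470 × (338 + 1.111)/(338 + 20.83) = 470 × 339.11/358.83 ≈ 444 Hz.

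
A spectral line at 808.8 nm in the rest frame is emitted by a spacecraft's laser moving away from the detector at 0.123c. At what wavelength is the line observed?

Relativistic Doppler for wavelength: λ' = λ₀ · √((1 + β)/(1 − β)).
λ' = 808.8 × √(1.1230/0.8770) = 808.8 × 1.13159 ≈ 915.2 nm.

915.2 nm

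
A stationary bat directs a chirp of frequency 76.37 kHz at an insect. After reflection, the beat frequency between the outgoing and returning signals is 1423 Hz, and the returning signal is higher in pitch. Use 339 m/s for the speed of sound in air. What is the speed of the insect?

3.1 m/s

Double Doppler shift off a moving reflector: f₂ = f₀ · (v + u)/(v − u) (u > 0 toward emitter).
Returning signal is higher, so f₂ = f₀ + Δf = 76370 + 1423 = 77793 Hz.
Rearranging, u = v · (f₂ − f₀)/(f₂ + f₀) = 339 × 1423/154163 ≈ 3.1 m/s.
So the insect is moving at 3.1 m/s toward the emitter.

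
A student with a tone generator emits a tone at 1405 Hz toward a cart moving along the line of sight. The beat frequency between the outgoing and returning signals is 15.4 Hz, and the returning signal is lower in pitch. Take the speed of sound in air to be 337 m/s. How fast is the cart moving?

1.86 m/s

Double Doppler shift off a moving reflector: f₂ = f₀ · (v + u)/(v − u) (u > 0 toward emitter).
Returning signal is lower, so f₂ = f₀ − Δf = 1405 − 15.4 = 1389.6 Hz.
Rearranging, u = v · (f₂ − f₀)/(f₂ + f₀) = 337 × -15.4/2794.6 ≈ -1.86 m/s.
So the cart is moving at 1.86 m/s away from the emitter.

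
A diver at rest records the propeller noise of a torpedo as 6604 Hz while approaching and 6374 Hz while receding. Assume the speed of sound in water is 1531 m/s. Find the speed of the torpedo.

f₁/f₂ = (v + v_s)/(v − v_s), so v_s = v · (f₁ − f₂)/(f₁ + f₂).
v_s = 1531 × (6604 − 6374)/(6604 + 6374) = 1531 × 230/12978 ≈ 27 m/s.

27 m/s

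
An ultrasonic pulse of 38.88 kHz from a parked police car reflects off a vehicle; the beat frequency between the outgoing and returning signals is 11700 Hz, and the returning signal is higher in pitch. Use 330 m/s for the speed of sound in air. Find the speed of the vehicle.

43 m/s

Double Doppler shift off a moving reflector: f₂ = f₀ · (v + u)/(v − u) (u > 0 toward emitter).
Returning signal is higher, so f₂ = f₀ + Δf = 38880 + 11700 = 50580 Hz.
Rearranging, u = v · (f₂ − f₀)/(f₂ + f₀) = 330 × 11700/89460 ≈ 43 m/s.
So the vehicle is moving at 43 m/s toward the emitter.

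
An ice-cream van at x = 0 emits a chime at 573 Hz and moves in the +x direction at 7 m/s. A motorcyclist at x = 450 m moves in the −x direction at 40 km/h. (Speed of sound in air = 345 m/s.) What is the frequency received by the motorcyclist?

40 km/h = 11.11 m/s.
The observer lies on the +x side, so the source is heading toward the observer and the observer is heading toward the source.
General Doppler shift: f' = f · (v + v_o)/(v − v_s).
f' = 573 × (345 + 11.11)/(345 − 7) = 573 × 356.11/338 ≈ 604 Hz.

604 Hz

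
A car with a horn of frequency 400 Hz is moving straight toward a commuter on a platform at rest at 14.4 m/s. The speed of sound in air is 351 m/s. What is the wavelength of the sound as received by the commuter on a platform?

Moving source, stationary observer: f' = f · v/(v − v_s) since the source is approaching.
f' = 400 × 351/(351 − 14.4) ≈ 417 Hz.
λ' = v/f' = 351/417.112 ≈ 84.2 cm.

84.2 cm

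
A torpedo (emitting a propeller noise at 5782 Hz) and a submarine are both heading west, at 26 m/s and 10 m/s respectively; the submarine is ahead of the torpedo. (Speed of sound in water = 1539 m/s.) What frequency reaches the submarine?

5843 Hz

The submarine is ahead, so the torpedo is moving toward it while the submarine is moving away from the torpedo.
With source approaching and observer receding, f' = f · (v − v_o)/(v − v_s).
f' = 5782 × (1539 − 10)/(1539 − 26) = 5782 × 1529/1513 ≈ 5843 Hz.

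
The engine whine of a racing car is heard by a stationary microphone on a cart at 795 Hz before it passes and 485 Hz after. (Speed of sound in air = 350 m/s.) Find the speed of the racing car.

f₁/f₂ = (v + v_s)/(v − v_s), so v_s = v · (f₁ − f₂)/(f₁ + f₂).
v_s = 350 × (795 − 485)/(795 + 485) = 350 × 310/1280 ≈ 85 m/s.

85 m/s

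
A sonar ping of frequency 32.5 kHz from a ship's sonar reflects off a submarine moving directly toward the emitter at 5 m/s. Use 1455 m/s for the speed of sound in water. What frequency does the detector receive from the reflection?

32.7 kHz

At the submarine (a moving observer), f₁ = f₀ · (v + u)/v = 32.5 × 1460/1455 ≈ 32.6 kHz.
The reflection then acts as a moving source: f₂ = f₁ · v/(v − u) ≈ 32.7 kHz.
Equivalently f₂ = f₀ · (v + u)/(v − u).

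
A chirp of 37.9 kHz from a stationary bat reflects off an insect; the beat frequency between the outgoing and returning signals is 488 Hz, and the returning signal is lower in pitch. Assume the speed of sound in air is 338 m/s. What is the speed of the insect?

2.19 m/s

Double Doppler shift off a moving reflector: f₂ = f₀ · (v + u)/(v − u) (u > 0 toward emitter).
Returning signal is lower, so f₂ = f₀ − Δf = 37900 − 488 = 37412 Hz.
Rearranging, u = v · (f₂ − f₀)/(f₂ + f₀) = 338 × -488/75312 ≈ -2.19 m/s.
So the insect is moving at 2.19 m/s away from the emitter.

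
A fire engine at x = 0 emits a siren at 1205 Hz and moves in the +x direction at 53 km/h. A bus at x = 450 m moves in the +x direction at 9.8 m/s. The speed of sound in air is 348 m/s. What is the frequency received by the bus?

53 km/h = 14.72 m/s.
The observer lies on the +x side, so the source is heading toward the observer and the observer is heading away from the source.
Both move, so f' = f · (v − v_o)/(v − v_s).
f' = 1205 × (348 − 9.8)/(348 − 14.72) = 1205 × 338.2/333.28 ≈ 1223 Hz.

1223 Hz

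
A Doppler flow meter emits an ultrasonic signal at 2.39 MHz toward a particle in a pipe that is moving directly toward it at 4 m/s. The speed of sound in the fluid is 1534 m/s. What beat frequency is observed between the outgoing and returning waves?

At the particle in a pipe (a moving observer), f₁ = f₀ · (v + u)/v = 2.39 × 1538/1534 ≈ 2.39623 MHz.
On reflection it acts as a source moving toward the stationary detector: f₂ = f₁ · v/(v − u) = 2.39623 × 1534/1530 ≈ 2.40250 MHz.
Beat frequency (with f₀ = 2390000 Hz): |f₂ − f₀| = 2u·f₀/(v − u) = 2 × 4 × 2390000/1530 ≈ 12497 Hz.

12497 Hz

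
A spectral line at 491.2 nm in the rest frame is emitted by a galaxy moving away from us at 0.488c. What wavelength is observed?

Relativistic Doppler for wavelength: λ' = λ₀ · √((1 + β)/(1 − β)).
λ' = 491.2 × √(1.4880/0.5120) = 491.2 × 1.70477 ≈ 837.4 nm.

837.4 nm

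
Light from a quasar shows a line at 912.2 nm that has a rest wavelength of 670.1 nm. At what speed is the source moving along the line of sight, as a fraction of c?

0.299

λ'/λ₀ = 1.3613 > 1 (redshift), so the source is receding.
λ'/λ₀ = √((1 + β)/(1 − β)) for a receding source ⇒ β = (r² − 1)/(r² + 1) with r = λ'/λ₀.
β = (1.8531 − 1)/(1.8531 + 1) ≈ 0.299.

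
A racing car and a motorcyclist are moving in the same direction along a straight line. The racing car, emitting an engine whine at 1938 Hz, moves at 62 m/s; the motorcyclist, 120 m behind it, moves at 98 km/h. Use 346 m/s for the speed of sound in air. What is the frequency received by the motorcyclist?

98 km/h = 27.22 m/s.
The motorcyclist is behind, so the racing car is moving away from it while the motorcyclist is moving toward the racing car.
Both move, so f' = f · (v + v_o)/(v + v_s).
f' = 1938 × (346 + 27.22)/(346 + 62) = 1938 × 373.22/408 ≈ 1773 Hz.

1773 Hz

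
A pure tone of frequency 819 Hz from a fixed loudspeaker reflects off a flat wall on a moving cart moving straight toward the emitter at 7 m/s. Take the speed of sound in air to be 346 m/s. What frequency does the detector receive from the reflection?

853 Hz

At the flat wall on a moving cart (a moving observer), f₁ = f₀ · (v + u)/v = 819 × 353/346 ≈ 836 Hz.
On reflection it acts as a source moving toward the stationary detector: f₂ = f₁ · v/(v − u) = 836 × 346/339 ≈ 853 Hz.
Equivalently f₂ = f₀ · (v + u)/(v − u).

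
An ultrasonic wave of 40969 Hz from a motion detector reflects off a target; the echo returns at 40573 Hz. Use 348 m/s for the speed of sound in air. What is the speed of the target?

1.69 m/s

Double Doppler shift off a moving reflector: f₂ = f₀ · (v + u)/(v − u) (u > 0 toward emitter).
Rearranging, u = v · (f₂ − f₀)/(f₂ + f₀) = 348 × -396/81542 ≈ -1.69 m/s.
So the target is moving at 1.69 m/s away from the emitter.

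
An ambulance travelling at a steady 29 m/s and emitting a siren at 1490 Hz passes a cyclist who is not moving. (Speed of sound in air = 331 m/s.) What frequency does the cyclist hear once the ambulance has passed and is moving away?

1370 Hz

Receding: f₂ = f · v/(v + v_s) = 1490 × 331/360 ≈ 1370 Hz.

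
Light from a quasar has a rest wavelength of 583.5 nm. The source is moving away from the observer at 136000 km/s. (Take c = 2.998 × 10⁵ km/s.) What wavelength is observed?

951.8 nm

β = v/c = 136000/299800 = 0.4536.
Relativistic Doppler for wavelength: λ' = λ₀ · √((1 + β)/(1 − β)).
λ' = 583.5 × √(1.4536/0.5464) = 583.5 × 1.63112 ≈ 951.8 nm.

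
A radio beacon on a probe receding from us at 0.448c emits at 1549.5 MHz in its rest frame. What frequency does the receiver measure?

956.7 MHz

Relativistic Doppler for frequency: f' = f₀ · √((1 − β)/(1 + β)).
f' = 1549.5 × √(0.5520/1.4480) = 1549.5 × 0.61743 ≈ 956.7 MHz.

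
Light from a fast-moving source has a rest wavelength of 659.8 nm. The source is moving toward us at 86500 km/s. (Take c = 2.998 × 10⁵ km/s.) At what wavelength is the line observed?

β = v/c = 86500/299800 = 0.2885.
Relativistic Doppler for wavelength: λ' = λ₀ · √((1 − β)/(1 + β)).
λ' = 659.8 × √(0.7115/1.2885) = 659.8 × 0.74308 ≈ 490.3 nm.

490.3 nm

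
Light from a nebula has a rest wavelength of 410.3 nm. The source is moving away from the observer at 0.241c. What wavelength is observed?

524.6 nm

Relativistic Doppler for wavelength: λ' = λ₀ · √((1 + β)/(1 − β)).
λ' = 410.3 × √(1.2410/0.7590) = 410.3 × 1.27869 ≈ 524.6 nm.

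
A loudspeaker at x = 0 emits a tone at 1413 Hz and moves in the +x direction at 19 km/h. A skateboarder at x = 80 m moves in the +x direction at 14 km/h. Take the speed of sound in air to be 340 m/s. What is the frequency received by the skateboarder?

19 km/h = 5.278 m/s; 14 km/h = 3.889 m/s.
The observer lies on the +x side, so the source is heading toward the observer and the observer is heading away from the source.
With source approaching and observer receding, f' = f · (v − v_o)/(v − v_s).
f' = 1413 × (340 − 3.889)/(340 − 5.278) = 1413 × 336.11/334.72 ≈ 1419 Hz.

1419 Hz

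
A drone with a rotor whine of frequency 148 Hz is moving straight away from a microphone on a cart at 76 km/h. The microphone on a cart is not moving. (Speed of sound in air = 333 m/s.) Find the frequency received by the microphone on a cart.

76 km/h = 21.11 m/s.
With the source moving away from a stationary observer, f' = f · v/(v + v_s).
f' = 148 × 333/(333 + 21.11) = 148 × 333/354.1 ≈ 139 Hz.

139 Hz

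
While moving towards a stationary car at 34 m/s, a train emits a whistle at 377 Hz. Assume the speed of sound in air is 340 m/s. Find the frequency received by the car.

419 Hz

With the source moving toward a stationary observer, f' = f · v/(v − v_s).
f' = 377 × 340/(340 − 34) = 377 × 340/306 ≈ 419 Hz.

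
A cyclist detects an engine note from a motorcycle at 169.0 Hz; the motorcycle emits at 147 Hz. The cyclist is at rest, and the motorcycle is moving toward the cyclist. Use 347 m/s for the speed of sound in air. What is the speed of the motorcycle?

45 m/s

f' = f · v/(v − v_s) ⇒ v_s = v · |1 − f/f'|.
v_s = 347 × |1 − 147/169.0| = 347 × 0.1302 ≈ 45 m/s.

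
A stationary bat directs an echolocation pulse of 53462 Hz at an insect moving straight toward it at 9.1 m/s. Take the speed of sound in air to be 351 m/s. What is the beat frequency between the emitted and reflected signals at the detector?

The insect first receives the wave as a moving observer: f₁ = f₀ · (v + u)/v = 53462 × (351 + 9.1)/351 ≈ 54848 Hz.
On reflection it acts as a source moving toward the stationary detector: f₂ = f₁ · v/(v − u) = 54848 × 351/341.9 ≈ 56308 Hz.
Equivalently f₂ = f₀ · (v + u)/(v − u).
Beat frequency: |f₂ − f₀| = 2u·f₀/(v − u) = 2 × 9.1 × 53462/341.9 ≈ 2846 Hz.

2846 Hz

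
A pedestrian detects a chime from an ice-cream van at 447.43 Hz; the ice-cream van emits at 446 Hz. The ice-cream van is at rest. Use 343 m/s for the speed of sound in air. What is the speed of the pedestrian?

1.10 m/s

f' > f, so the pedestrian is approaching.
f' = f · (v + v_o)/v ⇒ v_o = v · |f'/f − 1|.
v_o = 343 × |447.43/446 − 1| = 343 × 0.003206 ≈ 1.10 m/s.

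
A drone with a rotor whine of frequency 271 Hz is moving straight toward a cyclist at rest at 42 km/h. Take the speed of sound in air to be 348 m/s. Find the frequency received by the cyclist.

42 km/h = 11.67 m/s.
Moving source, stationary observer: f' = f · v/(v − v_s) since the source is approaching.
f' = 271 × 348/(348 − 11.67) = 271 × 348/336.3 ≈ 280 Hz.

280 Hz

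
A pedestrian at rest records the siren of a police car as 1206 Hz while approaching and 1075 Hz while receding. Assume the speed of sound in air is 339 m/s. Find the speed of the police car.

f₁/f₂ = (v + v_s)/(v − v_s), so v_s = v · (f₁ − f₂)/(f₁ + f₂).
v_s = 339 × (1206 − 1075)/(1206 + 1075) = 339 × 131/2281 ≈ 19.5 m/s.

19.5 m/s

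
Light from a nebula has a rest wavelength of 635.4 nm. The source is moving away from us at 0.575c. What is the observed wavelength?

1223.2 nm

Relativistic Doppler for wavelength: λ' = λ₀ · √((1 + β)/(1 − β)).
λ' = 635.4 × √(1.5750/0.4250) = 635.4 × 1.92507 ≈ 1223.2 nm.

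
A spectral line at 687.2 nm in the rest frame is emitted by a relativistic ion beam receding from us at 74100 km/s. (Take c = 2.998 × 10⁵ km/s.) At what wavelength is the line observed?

β = v/c = 74100/299800 = 0.2472.
Relativistic Doppler for wavelength: λ' = λ₀ · √((1 + β)/(1 − β)).
λ' = 687.2 × √(1.2472/0.7528) = 687.2 × 1.28710 ≈ 884.5 nm.

884.5 nm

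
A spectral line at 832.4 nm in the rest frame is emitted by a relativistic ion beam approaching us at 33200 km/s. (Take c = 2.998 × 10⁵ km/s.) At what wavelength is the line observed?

β = v/c = 33200/299800 = 0.1107.
Relativistic Doppler for wavelength: λ' = λ₀ · √((1 − β)/(1 + β)).
λ' = 832.4 × √(0.8893/1.1107) = 832.4 × 0.89476 ≈ 744.8 nm.

744.8 nm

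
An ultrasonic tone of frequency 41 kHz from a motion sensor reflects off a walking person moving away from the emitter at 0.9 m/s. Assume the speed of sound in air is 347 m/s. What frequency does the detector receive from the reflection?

The walking person first receives the wave as a moving observer: f₁ = f₀ · (v − u)/v = 41 × (347 − 0.9)/347 ≈ 40.9 kHz.
The reflection then acts as a moving source: f₂ = f₁ · v/(v + u) ≈ 40.8 kHz.
Equivalently f₂ = f₀ · (v − u)/(v + u).

40.8 kHz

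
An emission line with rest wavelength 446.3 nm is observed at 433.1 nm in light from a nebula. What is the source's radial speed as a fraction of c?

λ'/λ₀ = 0.9704 < 1 (blueshift), so the source is approaching.
λ'/λ₀ = √((1 − β)/(1 + β)) for an approaching source ⇒ β = (1 − r²)/(1 + r²) with r = λ'/λ₀.
β = (1 − 0.9417)/(1 + 0.9417) ≈ 0.030.

0.030c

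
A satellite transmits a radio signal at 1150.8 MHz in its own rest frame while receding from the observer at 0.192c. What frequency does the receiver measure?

Relativistic Doppler for frequency: f' = f₀ · √((1 − β)/(1 + β)).
f' = 1150.8 × √(0.8080/1.1920) = 1150.8 × 0.82332 ≈ 947.5 MHz.

947.5 MHz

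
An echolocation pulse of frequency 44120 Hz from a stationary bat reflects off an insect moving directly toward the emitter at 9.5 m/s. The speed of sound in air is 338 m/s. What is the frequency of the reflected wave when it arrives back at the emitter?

At the insect (a moving observer), f₁ = f₀ · (v + u)/v = 44120 × 347.5/338 ≈ 45360 Hz.
The reflection then acts as a moving source: f₂ = f₁ · v/(v − u) ≈ 46672 Hz.

46672 Hz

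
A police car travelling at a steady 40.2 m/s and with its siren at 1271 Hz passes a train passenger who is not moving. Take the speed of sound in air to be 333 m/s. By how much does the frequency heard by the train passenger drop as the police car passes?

Approaching: f₁ = f · v/(v − v_s) = 1271 × 333/292.8 ≈ 1446 Hz.
Receding: f₂ = f · v/(v + v_s) = 1271 × 333/373.2 ≈ 1134 Hz.
Drop: f₁ − f₂ = 2f·v·v_s/(v² − v_s²) = 2 × 1271 × 333 × 40.2/(333² − 40.2²) ≈ 311 Hz.

311 Hz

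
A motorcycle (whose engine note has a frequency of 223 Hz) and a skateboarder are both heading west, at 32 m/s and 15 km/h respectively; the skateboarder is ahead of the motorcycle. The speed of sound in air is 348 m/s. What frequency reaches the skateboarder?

15 km/h = 4.167 m/s.
The skateboarder is ahead, so the motorcycle is moving toward it while the skateboarder is moving away from the motorcycle.
With source approaching and observer receding, f' = f · (v − v_o)/(v − v_s).
f' = 223 × (348 − 4.167)/(348 − 32) = 223 × 343.83/316 ≈ 243 Hz.

243 Hz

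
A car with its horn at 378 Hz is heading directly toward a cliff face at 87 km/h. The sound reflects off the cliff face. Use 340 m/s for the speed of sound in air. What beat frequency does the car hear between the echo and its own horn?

87 km/h = 24.17 m/s.
The cliff face receives the sound from a moving source: f₁ = f₀ · v/(v − v_e) = 378 × 340/315.83 ≈ 406.9 Hz.
On the return leg the car is a moving observer: f₂ = f₁ · (v + v_e)/v = 406.9 × 364.17/340 ≈ 435.8 Hz.
Beat against the emitted tone: |f₂ − f₀| = 2v_e·f₀/(v − v_e) = 2 × 24.17 × 378/315.83 ≈ 57.8 Hz.

57.8 Hz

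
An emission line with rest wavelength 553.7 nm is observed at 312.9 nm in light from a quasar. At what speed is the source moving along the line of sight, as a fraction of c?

λ'/λ₀ = 0.5651 < 1 (blueshift), so the source is approaching.
λ'/λ₀ = √((1 − β)/(1 + β)) for an approaching source ⇒ β = (1 − r²)/(1 + r²) with r = λ'/λ₀.
β = (1 − 0.3193)/(1 + 0.3193) ≈ 0.516.

0.516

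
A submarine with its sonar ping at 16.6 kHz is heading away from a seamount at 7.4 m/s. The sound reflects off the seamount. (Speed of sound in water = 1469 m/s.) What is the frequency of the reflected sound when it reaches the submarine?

The seamount receives the sound from a moving source: f₁ = f₀ · v/(v + v_e) = 16.6 × 1469/1476.4 ≈ 16.52 kHz.
On the return leg the submarine is a moving observer: f₂ = f₁ · (v − v_e)/v = 16.52 × 1461.6/1469 ≈ 16.43 kHz.

16.43 kHz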